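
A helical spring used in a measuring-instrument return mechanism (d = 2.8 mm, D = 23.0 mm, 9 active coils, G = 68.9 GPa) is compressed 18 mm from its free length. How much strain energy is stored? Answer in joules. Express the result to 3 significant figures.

k = Gd⁴/(8D³N_a) = (68.9×10³)(2.8⁴)/(8·23.0³·9) = 4.8343 N/mm
U = ½kδ² = 0.5 × 4.8343 × 18² = 783.16 N·mm = 0.78316 J

0.783 J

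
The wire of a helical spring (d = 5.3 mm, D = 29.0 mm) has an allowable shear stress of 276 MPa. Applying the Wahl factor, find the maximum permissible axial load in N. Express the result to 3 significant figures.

C = D/d = 29.0/5.3 = 5.4717
K_W = (4C−1)/(4C−4) + 0.615/C = 20.887/17.887 + 0.1124 = 1.2801
τ_max = K·8FD/(πd³) → F_max = τ_allow·πd³/(8DK)
F_max = 276·π·5.3³/(8·29.0·1.2801) = 1.2909e+05/296.99 = 434.66 N

435 N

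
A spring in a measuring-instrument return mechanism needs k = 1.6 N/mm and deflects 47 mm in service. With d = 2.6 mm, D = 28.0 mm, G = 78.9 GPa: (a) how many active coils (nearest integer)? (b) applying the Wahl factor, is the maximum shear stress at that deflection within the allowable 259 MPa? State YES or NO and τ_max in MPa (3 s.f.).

N_a = Gd⁴/(8D³k) = (78.9×10³)(2.6⁴)/(8·28.0³·1.6) = 12.83 → N_a = 13
Actual rate k = Gd⁴/(8D³·13) = 1.5793 N/mm
Working load F = kδ = 1.5793·47 = 74.227 N
C = 28.0/2.6 = 10.7692; K_W = (4C−1)/(4C−4)+0.615/C = 1.1339
τ_max = K_W·8FD/(πd³) = 1.1339·301.12 = 341.43 MPa
τ_max > 259 MPa → exceeds allowable

(a) 13 coils; (b) NO, τ_max = 341 MPa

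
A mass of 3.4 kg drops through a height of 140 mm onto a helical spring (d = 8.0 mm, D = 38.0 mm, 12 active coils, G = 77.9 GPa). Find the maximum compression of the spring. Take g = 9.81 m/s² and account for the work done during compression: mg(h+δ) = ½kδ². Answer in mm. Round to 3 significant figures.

k = Gd⁴/(8D³N_a) = (77.9×10³)(8.0⁴)/(8·38.0³·12) = 60.572 N/mm
W = mg = 3.4 × 9.81 = 33.354 N
½kδ² − Wδ − Wh = 0 → δ = (W + √(W² + 2kWh))/k
δ = (33.354 + √(1112.5 + 565694))/60.572 = (33.354 + 752.87)/60.572 = 12.98 mm

13.0 mm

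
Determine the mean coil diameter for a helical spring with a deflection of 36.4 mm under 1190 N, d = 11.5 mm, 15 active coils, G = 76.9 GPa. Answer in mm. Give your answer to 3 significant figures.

70.0 mm

Required rate k = F/δ = 1190/36.4 = 32.692 N/mm
D = (Gd⁴/(8N_a·k))^(1/3) = (76.9×10³·11.5⁴/(8·15·32.692))^(1/3)
  = (342840)^(1/3) = 69.9891 mm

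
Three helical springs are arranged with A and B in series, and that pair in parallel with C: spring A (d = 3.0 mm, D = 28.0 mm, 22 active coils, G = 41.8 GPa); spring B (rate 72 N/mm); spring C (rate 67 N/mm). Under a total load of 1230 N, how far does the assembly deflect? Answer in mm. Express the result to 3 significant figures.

18.1 mm

k_A = Gd⁴/(8D³N_a) = (41.8×10³)(3.0⁴)/(8·28.0³·22) = 0.87634 N/mm
Springs A,B series: k_AB = 1/(1/0.87634+1/72) = 0.86581 N/mm; parallel with C: k_eq = 0.86581+67 = 67.866 N/mm
δ = F/k_eq = 1230/67.866 = 18.124 mm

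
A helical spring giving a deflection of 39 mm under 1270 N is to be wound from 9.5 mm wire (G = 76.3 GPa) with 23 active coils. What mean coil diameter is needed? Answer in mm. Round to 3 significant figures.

47.0 mm

Required rate k = F/δ = 1270/39 = 32.564 N/mm
D = (Gd⁴/(8N_a·k))^(1/3) = (76.3×10³·9.5⁴/(8·23·32.564))^(1/3)
  = (103720)^(1/3) = 46.9844 mm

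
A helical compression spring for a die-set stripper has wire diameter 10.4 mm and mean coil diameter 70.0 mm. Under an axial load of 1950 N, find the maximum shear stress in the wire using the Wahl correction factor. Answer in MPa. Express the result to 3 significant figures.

Spring index C = D/d = 70.0/10.4 = 6.7308
K_W = (4C−1)/(4C−4) + 0.615/C = 25.923/22.923 + 0.0914 = 1.2222
τ₀ = 8FD/(πd³) = 8·1950·70.0/(π·10.4³) = 1.092e+06/3533.9 = 309.01 MPa
τ_max = K·τ₀ = 1.2222 × 309.01 = 377.69 MPa

378 MPa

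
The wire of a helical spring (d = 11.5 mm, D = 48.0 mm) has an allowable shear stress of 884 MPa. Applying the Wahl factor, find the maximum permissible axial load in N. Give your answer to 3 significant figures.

C = D/d = 48.0/11.5 = 4.1739
K_W = (4C−1)/(4C−4) + 0.615/C = 15.696/12.696 + 0.1473 = 1.3836
τ_max = K·8FD/(πd³) → F_max = τ_allow·πd³/(8DK)
F_max = 884·π·11.5³/(8·48.0·1.3836) = 4.2237e+06/531.32 = 7949.5 N

7950 N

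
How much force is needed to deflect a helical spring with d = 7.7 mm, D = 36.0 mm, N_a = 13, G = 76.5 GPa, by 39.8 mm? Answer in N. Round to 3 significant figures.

k = Gd⁴/(8D³N_a) = (76.5×10³)(7.7⁴)/(8·36.0³·13) = 55.422 N/mm
F = k·δ = 55.422 × 39.8 = 2205.8 N

2210 N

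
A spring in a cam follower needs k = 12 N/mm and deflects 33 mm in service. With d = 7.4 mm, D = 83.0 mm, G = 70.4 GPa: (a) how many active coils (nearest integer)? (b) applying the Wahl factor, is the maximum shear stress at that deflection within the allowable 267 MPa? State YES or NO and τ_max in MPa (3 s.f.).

N_a = Gd⁴/(8D³k) = (70.4×10³)(7.4⁴)/(8·83.0³·12) = 3.846 → N_a = 4
Actual rate k = Gd⁴/(8D³·4) = 11.538 N/mm
Working load F = kδ = 11.538·33 = 380.74 N
C = 83.0/7.4 = 11.2162; K_W = (4C−1)/(4C−4)+0.615/C = 1.1282
τ_max = K_W·8FD/(πd³) = 1.1282·198.59 = 224.06 MPa
τ_max ≤ 267 MPa → acceptable

(a) 4 coils; (b) YES, τ_max = 224 MPa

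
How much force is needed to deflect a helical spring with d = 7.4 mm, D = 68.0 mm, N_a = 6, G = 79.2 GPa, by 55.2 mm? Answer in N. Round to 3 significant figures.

k = Gd⁴/(8D³N_a) = (79.2×10³)(7.4⁴)/(8·68.0³·6) = 15.736 N/mm
F = k·δ = 15.736 × 55.2 = 868.61 N

869 N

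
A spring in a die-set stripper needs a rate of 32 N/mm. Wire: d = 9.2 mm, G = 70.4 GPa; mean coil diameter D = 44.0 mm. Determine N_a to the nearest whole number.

23

N_a = Gd⁴/(8D³k) = (70.4×10³ × 9.2⁴)/(8 × 44.0³ × 32)
    = 5.04341e+08 / 2.18071e+07 = 23.13 → 23 coils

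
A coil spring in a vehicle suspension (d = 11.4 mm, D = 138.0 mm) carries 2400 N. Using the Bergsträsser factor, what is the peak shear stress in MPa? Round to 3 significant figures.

Spring index C = D/d = 138.0/11.4 = 12.1053
K_B = (4C+2)/(4C−3) = 50.421/45.421 = 1.1101
τ₀ = 8FD/(πd³) = 8·2400·138.0/(π·11.4³) = 2.6496e+06/4654.4 = 569.27 MPa
τ_max = K·τ₀ = 1.1101 × 569.27 = 631.93 MPa

632 MPa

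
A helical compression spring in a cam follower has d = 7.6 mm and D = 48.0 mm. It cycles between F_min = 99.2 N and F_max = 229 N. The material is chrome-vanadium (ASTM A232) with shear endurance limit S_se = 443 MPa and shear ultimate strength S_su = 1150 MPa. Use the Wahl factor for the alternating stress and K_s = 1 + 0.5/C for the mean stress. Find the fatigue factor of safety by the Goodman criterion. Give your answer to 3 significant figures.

10.7

C = D/d = 48.0/7.6 = 6.3158; K_W = (4C−1)/(4C−4)+0.615/C = 1.2385; K_s = 1+0.5/C = 1.0792
F_a = (F_max−F_min)/2 = 64.9 N; F_m = (F_max+F_min)/2 = 164.1 N
τ_a = K_W·8F_aD/(πd³) = 1.2385 × 18.071 = 22.38 MPa
τ_m = K_s·8F_mD/(πd³) = 1.0792 × 45.693 = 49.31 MPa
Goodman: 1/n_f = τ_a/S_se + τ_m/S_su = 22.38/443 + 49.31/1150 = 0.05052 + 0.04288 = 0.093399
n_f = 1/0.093399 = 10.71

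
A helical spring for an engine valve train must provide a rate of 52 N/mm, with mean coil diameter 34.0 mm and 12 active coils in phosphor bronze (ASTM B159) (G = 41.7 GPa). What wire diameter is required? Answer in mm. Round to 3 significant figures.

d = (8D³N_a·k / G)^(1/4) = (8·34.0³·12·52 / (41.7×10³))^0.25
  = (4705.2)^0.25 = 8.2822 mm

8.28 mm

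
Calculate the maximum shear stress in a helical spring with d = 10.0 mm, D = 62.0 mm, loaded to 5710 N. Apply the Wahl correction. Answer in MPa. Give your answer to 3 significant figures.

Spring index C = D/d = 62.0/10.0 = 6.2000
K_W = (4C−1)/(4C−4) + 0.615/C = 23.800/20.800 + 0.0992 = 1.2434
τ₀ = 8FD/(πd³) = 8·5710·62.0/(π·10.0³) = 2.83216e+06/3141.6 = 901.5 MPa
τ_max = K·τ₀ = 1.2434 × 901.5 = 1121 MPa

1120 MPa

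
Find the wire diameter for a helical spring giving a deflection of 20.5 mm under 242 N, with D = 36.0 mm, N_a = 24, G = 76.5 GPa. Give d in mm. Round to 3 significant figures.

Required rate k = F/δ = 242/20.5 = 11.805 N/mm
d = (8D³N_a·k / G)^(1/4) = (8·36.0³·24·11.805 / (76.5×10³))^0.25
  = (1382.3)^0.25 = 6.0975 mm

6.10 mm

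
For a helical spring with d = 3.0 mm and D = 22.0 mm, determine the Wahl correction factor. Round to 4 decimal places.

C = D/d = 22.0/3.0 = 7.3333
K_W = (4C−1)/(4C−4) + 0.615/C = 28.333/25.333 + 0.0839 = 1.2023

1.2023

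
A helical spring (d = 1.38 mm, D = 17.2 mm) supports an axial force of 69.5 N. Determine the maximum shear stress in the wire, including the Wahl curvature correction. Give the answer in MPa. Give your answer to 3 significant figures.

1290 MPa

Spring index C = D/d = 17.2/1.38 = 12.4638
K_W = (4C−1)/(4C−4) + 0.615/C = 48.855/45.855 + 0.0493 = 1.1148
τ₀ = 8FD/(πd³) = 8·69.5·17.2/(π·1.38³) = 9563.2/8.2563 = 1158.3 MPa
τ_max = K·τ₀ = 1.1148 × 1158.3 = 1291.2 MPa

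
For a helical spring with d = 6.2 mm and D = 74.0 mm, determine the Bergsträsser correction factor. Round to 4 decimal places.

C = D/d = 74.0/6.2 = 11.9355
K_B = (4C+2)/(4C−3) = 49.742/44.742 = 1.1118

1.1118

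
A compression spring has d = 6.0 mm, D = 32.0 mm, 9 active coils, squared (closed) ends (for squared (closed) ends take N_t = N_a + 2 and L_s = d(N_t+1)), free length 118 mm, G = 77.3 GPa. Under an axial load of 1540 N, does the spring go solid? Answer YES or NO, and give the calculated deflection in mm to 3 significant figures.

NO, δ = 36.3 mm

k = Gd⁴/(8D³N_a) = (77.3×10³)(6.0⁴)/(8·32.0³·9) = 42.462 N/mm
N_t = 11; L_s = 6.0·12 = 72 mm; δ_solid = L₀ − L_s = 118 − 72 = 46 mm
δ = F/k = 1540/42.462 = 36.268 mm
δ < δ_solid → spring does not go solid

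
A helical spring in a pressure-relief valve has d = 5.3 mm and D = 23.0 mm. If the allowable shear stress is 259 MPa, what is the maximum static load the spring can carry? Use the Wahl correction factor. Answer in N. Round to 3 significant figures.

C = D/d = 23.0/5.3 = 4.3396
K_W = (4C−1)/(4C−4) + 0.615/C = 16.358/13.358 + 0.1417 = 1.3663
τ_max = K·8FD/(πd³) → F_max = τ_allow·πd³/(8DK)
F_max = 259·π·5.3³/(8·23.0·1.3663) = 1.2114e+05/251.4 = 481.85 N

482 N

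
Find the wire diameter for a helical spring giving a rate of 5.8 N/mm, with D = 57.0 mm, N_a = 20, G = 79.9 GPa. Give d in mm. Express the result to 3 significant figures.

6.81 mm

d = (8D³N_a·k / G)^(1/4) = (8·57.0³·20·5.8 / (79.9×10³))^0.25
  = (2150.9)^0.25 = 6.8101 mm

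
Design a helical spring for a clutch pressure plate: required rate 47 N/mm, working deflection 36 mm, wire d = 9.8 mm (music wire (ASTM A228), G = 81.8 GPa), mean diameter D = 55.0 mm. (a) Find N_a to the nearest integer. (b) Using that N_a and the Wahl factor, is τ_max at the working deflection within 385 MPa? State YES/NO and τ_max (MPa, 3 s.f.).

N_a = Gd⁴/(8D³k) = (81.8×10³)(9.8⁴)/(8·55.0³·47) = 12.06 → N_a = 12
Actual rate k = Gd⁴/(8D³·12) = 47.239 N/mm
Working load F = kδ = 47.239·36 = 1700.6 N
C = 55.0/9.8 = 5.6122; K_W = (4C−1)/(4C−4)+0.615/C = 1.2722
τ_max = K_W·8FD/(πd³) = 1.2722·253.06 = 321.94 MPa
τ_max ≤ 385 MPa → acceptable

(a) 12 coils; (b) YES, τ_max = 322 MPa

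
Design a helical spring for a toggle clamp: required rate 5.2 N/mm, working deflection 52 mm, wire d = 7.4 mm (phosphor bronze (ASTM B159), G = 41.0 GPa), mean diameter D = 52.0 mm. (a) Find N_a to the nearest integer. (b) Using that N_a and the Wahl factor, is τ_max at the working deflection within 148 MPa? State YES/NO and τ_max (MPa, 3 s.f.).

(a) 21 coils; (b) YES, τ_max = 107 MPa

N_a = Gd⁴/(8D³k) = (41.0×10³)(7.4⁴)/(8·52.0³·5.2) = 21.02 → N_a = 21
Actual rate k = Gd⁴/(8D³·21) = 5.2046 N/mm
Working load F = kδ = 5.2046·52 = 270.64 N
C = 52.0/7.4 = 7.0270; K_W = (4C−1)/(4C−4)+0.615/C = 1.2120
τ_max = K_W·8FD/(πd³) = 1.2120·88.439 = 107.18 MPa
τ_max ≤ 148 MPa → acceptable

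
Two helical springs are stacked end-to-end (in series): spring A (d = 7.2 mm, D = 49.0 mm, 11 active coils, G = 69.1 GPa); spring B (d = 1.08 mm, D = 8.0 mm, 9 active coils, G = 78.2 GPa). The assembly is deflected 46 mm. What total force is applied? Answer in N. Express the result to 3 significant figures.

k_A = Gd⁴/(8D³N_a) = (69.1×10³)(7.2⁴)/(8·49.0³·11) = 17.936 N/mm
k_B = Gd⁴/(8D³N_a) = (78.2×10³)(1.08⁴)/(8·8.0³·9) = 2.886 N/mm
Series: 1/k_eq = 1/17.936 + 1/2.886 = 0.40225; k_eq = 2.486 N/mm
F = k_eq·δ = 2.486·46 = 114.36 N

114 N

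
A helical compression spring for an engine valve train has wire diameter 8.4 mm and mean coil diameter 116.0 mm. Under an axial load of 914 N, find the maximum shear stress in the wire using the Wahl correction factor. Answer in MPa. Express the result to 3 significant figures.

502 MPa

Spring index C = D/d = 116.0/8.4 = 13.8095
K_W = (4C−1)/(4C−4) + 0.615/C = 54.238/51.238 + 0.0445 = 1.1031
τ₀ = 8FD/(πd³) = 8·914·116.0/(π·8.4³) = 848192/1862 = 455.52 MPa
τ_max = K·τ₀ = 1.1031 × 455.52 = 502.48 MPa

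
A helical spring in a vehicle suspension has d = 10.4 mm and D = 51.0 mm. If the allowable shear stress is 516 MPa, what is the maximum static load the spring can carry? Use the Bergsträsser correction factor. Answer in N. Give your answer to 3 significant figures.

3440 N

C = D/d = 51.0/10.4 = 4.9038
K_B = (4C+2)/(4C−3) = 21.615/16.615 = 1.3009
τ_max = K·8FD/(πd³) → F_max = τ_allow·πd³/(8DK)
F_max = 516·π·10.4³/(8·51.0·1.3009) = 1.8235e+06/530.78 = 3435.5 N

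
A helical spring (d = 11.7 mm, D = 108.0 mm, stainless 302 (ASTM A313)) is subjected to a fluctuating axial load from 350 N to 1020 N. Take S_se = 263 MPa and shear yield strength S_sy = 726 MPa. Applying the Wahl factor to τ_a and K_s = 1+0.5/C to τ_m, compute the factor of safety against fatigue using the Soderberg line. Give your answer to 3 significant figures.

2.36

C = D/d = 108.0/11.7 = 9.2308; K_W = (4C−1)/(4C−4)+0.615/C = 1.1577; K_s = 1+0.5/C = 1.0542
F_a = (F_max−F_min)/2 = 335 N; F_m = (F_max+F_min)/2 = 685 N
τ_a = K_W·8F_aD/(πd³) = 1.1577 × 57.524 = 66.599 MPa
τ_m = K_s·8F_mD/(πd³) = 1.0542 × 117.62 = 124 MPa
Soderberg: 1/n_f = τ_a/S_se + τ_m/S_sy = 66.599/263 + 124/726 = 0.25323 + 0.17079 = 0.42402
n_f = 1/0.42402 = 2.358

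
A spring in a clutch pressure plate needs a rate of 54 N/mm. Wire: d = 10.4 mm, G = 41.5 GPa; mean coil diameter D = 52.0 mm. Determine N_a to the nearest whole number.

N_a = Gd⁴/(8D³k) = (41.5×10³ × 10.4⁴)/(8 × 52.0³ × 54)
    = 4.85491e+08 / 6.07427e+07 = 7.993 → 8 coils

8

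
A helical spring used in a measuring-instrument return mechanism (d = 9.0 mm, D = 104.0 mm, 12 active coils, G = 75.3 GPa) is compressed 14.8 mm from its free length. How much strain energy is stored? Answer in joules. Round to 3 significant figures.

k = Gd⁴/(8D³N_a) = (75.3×10³)(9.0⁴)/(8·104.0³·12) = 4.575 N/mm
U = ½kδ² = 0.5 × 4.575 × 14.8² = 501.06 N·mm = 0.50106 J

0.501 J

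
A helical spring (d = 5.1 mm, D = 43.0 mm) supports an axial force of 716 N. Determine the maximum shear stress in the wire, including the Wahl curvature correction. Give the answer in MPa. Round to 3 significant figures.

694 MPa

Spring index C = D/d = 43.0/5.1 = 8.4314
K_W = (4C−1)/(4C−4) + 0.615/C = 32.725/29.725 + 0.0729 = 1.1739
τ₀ = 8FD/(πd³) = 8·716·43.0/(π·5.1³) = 246304/416.74 = 591.03 MPa
τ_max = K·τ₀ = 1.1739 × 591.03 = 693.79 MPa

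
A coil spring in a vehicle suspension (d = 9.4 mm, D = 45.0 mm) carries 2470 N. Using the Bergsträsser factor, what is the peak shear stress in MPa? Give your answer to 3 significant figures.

446 MPa

Spring index C = D/d = 45.0/9.4 = 4.7872
K_B = (4C+2)/(4C−3) = 21.149/16.149 = 1.3096
τ₀ = 8FD/(πd³) = 8·2470·45.0/(π·9.4³) = 889200/2609.4 = 340.77 MPa
τ_max = K·τ₀ = 1.3096 × 340.77 = 446.28 MPa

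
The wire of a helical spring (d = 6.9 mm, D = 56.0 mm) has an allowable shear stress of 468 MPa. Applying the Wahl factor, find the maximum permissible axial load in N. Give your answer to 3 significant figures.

913 N

C = D/d = 56.0/6.9 = 8.1159
K_W = (4C−1)/(4C−4) + 0.615/C = 31.464/28.464 + 0.0758 = 1.1812
τ_max = K·8FD/(πd³) → F_max = τ_allow·πd³/(8DK)
F_max = 468·π·6.9³/(8·56.0·1.1812) = 4.83e+05/529.17 = 912.75 N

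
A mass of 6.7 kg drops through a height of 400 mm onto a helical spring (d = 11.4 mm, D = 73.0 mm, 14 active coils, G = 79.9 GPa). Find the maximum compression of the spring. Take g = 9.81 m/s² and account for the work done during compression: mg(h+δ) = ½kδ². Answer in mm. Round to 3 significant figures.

k = Gd⁴/(8D³N_a) = (79.9×10³)(11.4⁴)/(8·73.0³·14) = 30.973 N/mm
W = mg = 6.7 × 9.81 = 65.727 N
½kδ² − Wδ − Wh = 0 → δ = (W + √(W² + 2kWh))/k
δ = (65.727 + √(4320 + 1.6286e+06))/30.973 = (65.727 + 1277.9)/30.973 = 43.38 mm

43.4 mm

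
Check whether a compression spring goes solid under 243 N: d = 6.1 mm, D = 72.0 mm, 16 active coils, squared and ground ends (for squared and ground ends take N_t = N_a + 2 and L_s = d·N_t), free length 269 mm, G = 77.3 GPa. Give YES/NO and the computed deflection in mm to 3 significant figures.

k = Gd⁴/(8D³N_a) = (77.3×10³)(6.1⁴)/(8·72.0³·16) = 2.2402 N/mm
N_t = 18; L_s = 6.1·18 = 109.8 mm; δ_solid = L₀ − L_s = 269 − 109.8 = 159.2 mm
δ = F/k = 243/2.2402 = 108.47 mm
δ < δ_solid → spring does not go solid

NO, δ = 108 mm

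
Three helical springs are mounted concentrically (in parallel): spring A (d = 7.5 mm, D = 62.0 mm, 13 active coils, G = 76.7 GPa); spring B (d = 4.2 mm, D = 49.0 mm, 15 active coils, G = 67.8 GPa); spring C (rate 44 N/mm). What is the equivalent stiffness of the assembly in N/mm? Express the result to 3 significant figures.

k_A = Gd⁴/(8D³N_a) = (76.7×10³)(7.5⁴)/(8·62.0³·13) = 9.7911 N/mm
k_B = Gd⁴/(8D³N_a) = (67.8×10³)(4.2⁴)/(8·49.0³·15) = 1.4944 N/mm
Parallel: k_eq = 9.7911 + 1.4944 + 44 = 55.285 N/mm

55.3 N/mm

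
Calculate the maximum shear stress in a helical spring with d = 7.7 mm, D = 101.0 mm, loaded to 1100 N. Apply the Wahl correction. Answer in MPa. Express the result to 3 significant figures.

Spring index C = D/d = 101.0/7.7 = 13.1169
K_W = (4C−1)/(4C−4) + 0.615/C = 51.468/48.468 + 0.0469 = 1.1088
τ₀ = 8FD/(πd³) = 8·1100·101.0/(π·7.7³) = 888800/1434.2 = 619.7 MPa
τ_max = K·τ₀ = 1.1088 × 619.7 = 687.11 MPa

687 MPa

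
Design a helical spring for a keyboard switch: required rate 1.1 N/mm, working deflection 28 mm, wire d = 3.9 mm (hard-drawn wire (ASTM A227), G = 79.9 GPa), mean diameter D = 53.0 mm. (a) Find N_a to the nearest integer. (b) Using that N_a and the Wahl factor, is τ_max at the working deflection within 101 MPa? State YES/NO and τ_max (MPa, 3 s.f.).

(a) 14 coils; (b) YES, τ_max = 78.0 MPa

N_a = Gd⁴/(8D³k) = (79.9×10³)(3.9⁴)/(8·53.0³·1.1) = 14.11 → N_a = 14
Actual rate k = Gd⁴/(8D³·14) = 1.1086 N/mm
Working load F = kδ = 1.1086·28 = 31.04 N
C = 53.0/3.9 = 13.5897; K_W = (4C−1)/(4C−4)+0.615/C = 1.1048
τ_max = K_W·8FD/(πd³) = 1.1048·70.622 = 78.025 MPa
τ_max ≤ 101 MPa → acceptable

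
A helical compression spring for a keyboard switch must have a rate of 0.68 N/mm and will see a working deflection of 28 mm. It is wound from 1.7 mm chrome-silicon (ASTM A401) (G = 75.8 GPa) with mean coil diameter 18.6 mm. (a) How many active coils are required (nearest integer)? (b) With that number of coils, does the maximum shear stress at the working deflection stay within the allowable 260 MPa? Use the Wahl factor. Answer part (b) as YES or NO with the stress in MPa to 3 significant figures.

N_a = Gd⁴/(8D³k) = (75.8×10³)(1.7⁴)/(8·18.6³·0.68) = 18.09 → N_a = 18
Actual rate k = Gd⁴/(8D³·18) = 0.68322 N/mm
Working load F = kδ = 0.68322·28 = 19.13 N
C = 18.6/1.7 = 10.9412; K_W = (4C−1)/(4C−4)+0.615/C = 1.1317
τ_max = K_W·8FD/(πd³) = 1.1317·184.43 = 208.71 MPa
τ_max ≤ 260 MPa → acceptable

(a) 18 coils; (b) YES, τ_max = 209 MPa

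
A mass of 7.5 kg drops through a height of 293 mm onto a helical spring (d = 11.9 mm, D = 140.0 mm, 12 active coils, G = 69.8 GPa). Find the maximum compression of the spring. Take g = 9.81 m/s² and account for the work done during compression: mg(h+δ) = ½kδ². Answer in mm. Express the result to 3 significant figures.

105 mm

k = Gd⁴/(8D³N_a) = (69.8×10³)(11.9⁴)/(8·140.0³·12) = 5.3136 N/mm
W = mg = 7.5 × 9.81 = 73.575 N
½kδ² − Wδ − Wh = 0 → δ = (W + √(W² + 2kWh))/k
δ = (73.575 + √(5413.3 + 229095))/5.3136 = (73.575 + 484.26)/5.3136 = 104.98 mm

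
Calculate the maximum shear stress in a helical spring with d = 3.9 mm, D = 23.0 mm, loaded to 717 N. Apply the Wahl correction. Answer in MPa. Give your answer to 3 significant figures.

890 MPa

Spring index C = D/d = 23.0/3.9 = 5.8974
K_W = (4C−1)/(4C−4) + 0.615/C = 22.590/19.590 + 0.1043 = 1.2574
τ₀ = 8FD/(πd³) = 8·717·23.0/(π·3.9³) = 131928/186.36 = 707.93 MPa
τ_max = K·τ₀ = 1.2574 × 707.93 = 890.17 MPa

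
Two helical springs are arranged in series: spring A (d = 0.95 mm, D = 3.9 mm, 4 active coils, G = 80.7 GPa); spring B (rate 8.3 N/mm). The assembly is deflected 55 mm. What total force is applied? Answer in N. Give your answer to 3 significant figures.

368 N

k_A = Gd⁴/(8D³N_a) = (80.7×10³)(0.95⁴)/(8·3.9³·4) = 34.628 N/mm
Series: 1/k_eq = 1/34.628 + 1/8.3 = 0.14936; k_eq = 6.6952 N/mm
F = k_eq·δ = 6.6952·55 = 368.24 N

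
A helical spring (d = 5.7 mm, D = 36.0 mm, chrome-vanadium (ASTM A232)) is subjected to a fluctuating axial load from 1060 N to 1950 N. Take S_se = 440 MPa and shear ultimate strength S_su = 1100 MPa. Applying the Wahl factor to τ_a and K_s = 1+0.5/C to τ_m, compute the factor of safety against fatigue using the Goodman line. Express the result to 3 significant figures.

C = D/d = 36.0/5.7 = 6.3158; K_W = (4C−1)/(4C−4)+0.615/C = 1.2385; K_s = 1+0.5/C = 1.0792
F_a = (F_max−F_min)/2 = 445 N; F_m = (F_max+F_min)/2 = 1505 N
τ_a = K_W·8F_aD/(πd³) = 1.2385 × 220.28 = 272.81 MPa
τ_m = K_s·8F_mD/(πd³) = 1.0792 × 745 = 803.98 MPa
Goodman: 1/n_f = τ_a/S_se + τ_m/S_su = 272.81/440 + 803.98/1100 = 0.62002 + 0.73089 = 1.3509
n_f = 1/1.3509 = 0.7402

0.740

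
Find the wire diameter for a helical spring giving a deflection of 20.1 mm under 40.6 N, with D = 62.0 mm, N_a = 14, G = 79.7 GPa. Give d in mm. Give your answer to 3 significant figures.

Required rate k = F/δ = 40.6/20.1 = 2.0199 N/mm
d = (8D³N_a·k / G)^(1/4) = (8·62.0³·14·2.0199 / (79.7×10³))^0.25
  = (676.5)^0.25 = 5.1000 mm

5.10 mm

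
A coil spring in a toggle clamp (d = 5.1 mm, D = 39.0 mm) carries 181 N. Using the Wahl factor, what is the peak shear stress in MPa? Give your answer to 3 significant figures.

Spring index C = D/d = 39.0/5.1 = 7.6471
K_W = (4C−1)/(4C−4) + 0.615/C = 29.588/26.588 + 0.0804 = 1.1933
τ₀ = 8FD/(πd³) = 8·181·39.0/(π·5.1³) = 56472/416.74 = 135.51 MPa
τ_max = K·τ₀ = 1.1933 × 135.51 = 161.7 MPa

162 MPa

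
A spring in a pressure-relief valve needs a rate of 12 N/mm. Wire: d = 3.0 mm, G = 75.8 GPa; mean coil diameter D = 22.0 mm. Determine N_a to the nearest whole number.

N_a = Gd⁴/(8D³k) = (75.8×10³ × 3.0⁴)/(8 × 22.0³ × 12)
    = 6.1398e+06 / 1.02221e+06 = 6.006 → 6 coils

6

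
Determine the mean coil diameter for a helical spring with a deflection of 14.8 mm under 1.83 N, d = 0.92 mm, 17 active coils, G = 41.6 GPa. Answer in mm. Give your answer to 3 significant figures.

Required rate k = F/δ = 1.83/14.8 = 0.12365 N/mm
D = (Gd⁴/(8N_a·k))^(1/3) = (41.6×10³·0.92⁴/(8·17·0.12365))^(1/3)
  = (1772.21)^(1/3) = 12.1015 mm

12.1 mm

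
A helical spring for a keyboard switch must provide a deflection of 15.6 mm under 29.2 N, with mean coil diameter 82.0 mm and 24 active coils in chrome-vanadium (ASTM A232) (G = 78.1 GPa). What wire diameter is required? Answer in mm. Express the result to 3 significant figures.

Required rate k = F/δ = 29.2/15.6 = 1.8718 N/mm
d = (8D³N_a·k / G)^(1/4) = (8·82.0³·24·1.8718 / (78.1×10³))^0.25
  = (2537.2)^0.25 = 7.0972 mm

7.10 mm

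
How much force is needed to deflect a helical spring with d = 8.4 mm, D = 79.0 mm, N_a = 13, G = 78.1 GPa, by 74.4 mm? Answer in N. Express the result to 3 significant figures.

564 N

k = Gd⁴/(8D³N_a) = (78.1×10³)(8.4⁴)/(8·79.0³·13) = 7.5832 N/mm
F = k·δ = 7.5832 × 74.4 = 564.19 N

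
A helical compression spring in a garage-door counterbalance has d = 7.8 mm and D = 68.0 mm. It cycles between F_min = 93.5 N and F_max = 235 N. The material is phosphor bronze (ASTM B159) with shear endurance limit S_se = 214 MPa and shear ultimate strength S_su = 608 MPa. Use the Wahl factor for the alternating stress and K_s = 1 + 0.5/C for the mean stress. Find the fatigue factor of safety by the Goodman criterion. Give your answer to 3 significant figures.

4.08

C = D/d = 68.0/7.8 = 8.7179; K_W = (4C−1)/(4C−4)+0.615/C = 1.1677; K_s = 1+0.5/C = 1.0574
F_a = (F_max−F_min)/2 = 70.75 N; F_m = (F_max+F_min)/2 = 164.25 N
τ_a = K_W·8F_aD/(πd³) = 1.1677 × 25.816 = 30.146 MPa
τ_m = K_s·8F_mD/(πd³) = 1.0574 × 59.934 = 63.371 MPa
Goodman: 1/n_f = τ_a/S_se + τ_m/S_su = 30.146/214 + 63.371/608 = 0.14087 + 0.10423 = 0.2451
n_f = 1/0.2451 = 4.08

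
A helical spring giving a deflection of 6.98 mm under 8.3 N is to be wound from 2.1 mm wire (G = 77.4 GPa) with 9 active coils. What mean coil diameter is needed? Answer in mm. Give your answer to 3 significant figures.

26.0 mm

Required rate k = F/δ = 8.3/6.98 = 1.1891 N/mm
D = (Gd⁴/(8N_a·k))^(1/3) = (77.4×10³·2.1⁴/(8·9·1.1891))^(1/3)
  = (17581.8)^(1/3) = 26.0029 mm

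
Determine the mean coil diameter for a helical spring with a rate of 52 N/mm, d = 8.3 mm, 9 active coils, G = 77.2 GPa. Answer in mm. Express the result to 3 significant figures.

46.1 mm

D = (Gd⁴/(8N_a·k))^(1/3) = (77.2×10³·8.3⁴/(8·9·52))^(1/3)
  = (97857.4)^(1/3) = 46.0820 mm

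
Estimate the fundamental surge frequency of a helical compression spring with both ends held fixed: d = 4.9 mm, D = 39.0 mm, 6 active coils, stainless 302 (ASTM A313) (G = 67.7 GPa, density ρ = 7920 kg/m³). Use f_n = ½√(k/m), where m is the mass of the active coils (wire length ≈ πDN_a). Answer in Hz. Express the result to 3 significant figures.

k = Gd⁴/(8D³N_a) = (67.7×10³)(4.9⁴)/(8·39.0³·6) = 13.707 N/mm = 13707 N/m
Wire length L = πDN_a = π·39.0·6 = 735.13 mm
m = ρ·(πd²/4)·L = 7920 × 18.857×10⁻⁶ m² × 0.73513 m = 0.10979 kg
f_n = ½√(k/m) = 0.5·√(13707/0.10979) = 0.5·√(1.2484e+05) = 176.67 Hz

177 Hz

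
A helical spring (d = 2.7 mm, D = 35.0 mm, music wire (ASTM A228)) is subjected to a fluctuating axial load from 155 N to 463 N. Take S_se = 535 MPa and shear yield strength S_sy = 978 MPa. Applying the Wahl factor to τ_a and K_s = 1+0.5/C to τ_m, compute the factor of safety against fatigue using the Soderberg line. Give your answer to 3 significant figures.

C = D/d = 35.0/2.7 = 12.9630; K_W = (4C−1)/(4C−4)+0.615/C = 1.1101; K_s = 1+0.5/C = 1.0386
F_a = (F_max−F_min)/2 = 154 N; F_m = (F_max+F_min)/2 = 309 N
τ_a = K_W·8F_aD/(πd³) = 1.1101 × 697.33 = 774.13 MPa
τ_m = K_s·8F_mD/(πd³) = 1.0386 × 1399.2 = 1453.2 MPa
Soderberg: 1/n_f = τ_a/S_se + τ_m/S_sy = 774.13/535 + 1453.2/978 = 1.44697 + 1.48584 = 2.9328
n_f = 1/2.9328 = 0.341

0.341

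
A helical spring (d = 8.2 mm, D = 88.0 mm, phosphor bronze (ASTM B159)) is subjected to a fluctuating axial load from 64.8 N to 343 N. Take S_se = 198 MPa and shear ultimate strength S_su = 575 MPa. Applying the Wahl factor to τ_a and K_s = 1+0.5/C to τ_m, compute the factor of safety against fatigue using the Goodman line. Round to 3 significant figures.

2.11

C = D/d = 88.0/8.2 = 10.7317; K_W = (4C−1)/(4C−4)+0.615/C = 1.1344; K_s = 1+0.5/C = 1.0466
F_a = (F_max−F_min)/2 = 139.1 N; F_m = (F_max+F_min)/2 = 203.9 N
τ_a = K_W·8F_aD/(πd³) = 1.1344 × 56.534 = 64.131 MPa
τ_m = K_s·8F_mD/(πd³) = 1.0466 × 82.87 = 86.731 MPa
Goodman: 1/n_f = τ_a/S_se + τ_m/S_su = 64.131/198 + 86.731/575 = 0.32389 + 0.15084 = 0.47473
n_f = 1/0.47473 = 2.106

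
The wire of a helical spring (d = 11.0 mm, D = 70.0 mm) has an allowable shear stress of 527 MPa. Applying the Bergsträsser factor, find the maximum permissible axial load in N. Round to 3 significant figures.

C = D/d = 70.0/11.0 = 6.3636
K_B = (4C+2)/(4C−3) = 27.455/22.455 = 1.2227
τ_max = K·8FD/(πd³) → F_max = τ_allow·πd³/(8DK)
F_max = 527·π·11.0³/(8·70.0·1.2227) = 2.2036e+06/684.7 = 3218.4 N

3220 N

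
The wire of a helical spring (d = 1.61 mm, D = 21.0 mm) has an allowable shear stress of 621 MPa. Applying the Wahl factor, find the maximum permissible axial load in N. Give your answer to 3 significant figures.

43.7 N

C = D/d = 21.0/1.61 = 13.0435
K_W = (4C−1)/(4C−4) + 0.615/C = 51.174/48.174 + 0.0472 = 1.1094
τ_max = K·8FD/(πd³) → F_max = τ_allow·πd³/(8DK)
F_max = 621·π·1.61³/(8·21.0·1.1094) = 8141.8/186.38 = 43.683 N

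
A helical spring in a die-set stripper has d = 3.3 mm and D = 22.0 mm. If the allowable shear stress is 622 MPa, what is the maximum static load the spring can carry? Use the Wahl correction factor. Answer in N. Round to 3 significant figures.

326 N

C = D/d = 22.0/3.3 = 6.6667
K_W = (4C−1)/(4C−4) + 0.615/C = 25.667/22.667 + 0.0922 = 1.2246
τ_max = K·8FD/(πd³) → F_max = τ_allow·πd³/(8DK)
F_max = 622·π·3.3³/(8·22.0·1.2246) = 70223/215.53 = 325.82 N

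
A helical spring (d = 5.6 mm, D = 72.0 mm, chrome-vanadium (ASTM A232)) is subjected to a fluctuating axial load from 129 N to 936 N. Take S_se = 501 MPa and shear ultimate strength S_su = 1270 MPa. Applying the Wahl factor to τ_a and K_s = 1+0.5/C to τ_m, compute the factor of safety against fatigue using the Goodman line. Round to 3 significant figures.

C = D/d = 72.0/5.6 = 12.8571; K_W = (4C−1)/(4C−4)+0.615/C = 1.1111; K_s = 1+0.5/C = 1.0389
F_a = (F_max−F_min)/2 = 403.5 N; F_m = (F_max+F_min)/2 = 532.5 N
τ_a = K_W·8F_aD/(πd³) = 1.1111 × 421.26 = 468.06 MPa
τ_m = K_s·8F_mD/(πd³) = 1.0389 × 555.94 = 577.56 MPa
Goodman: 1/n_f = τ_a/S_se + τ_m/S_su = 468.06/501 + 577.56/1270 = 0.93425 + 0.45477 = 1.389
n_f = 1/1.389 = 0.7199

0.720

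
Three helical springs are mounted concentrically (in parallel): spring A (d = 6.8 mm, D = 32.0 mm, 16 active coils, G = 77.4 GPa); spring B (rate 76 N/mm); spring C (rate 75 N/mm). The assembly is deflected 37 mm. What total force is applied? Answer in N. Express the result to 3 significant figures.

k_A = Gd⁴/(8D³N_a) = (77.4×10³)(6.8⁴)/(8·32.0³·16) = 39.456 N/mm
Parallel: k_eq = 39.456 + 76 + 75 = 190.46 N/mm
F = k_eq·δ = 190.46·37 = 7046.9 N

7050 N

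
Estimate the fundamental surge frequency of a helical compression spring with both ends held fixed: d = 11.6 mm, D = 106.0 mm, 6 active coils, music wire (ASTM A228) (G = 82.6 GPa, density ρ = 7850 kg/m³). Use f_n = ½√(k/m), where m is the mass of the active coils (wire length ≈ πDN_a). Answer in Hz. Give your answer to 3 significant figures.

k = Gd⁴/(8D³N_a) = (82.6×10³)(11.6⁴)/(8·106.0³·6) = 26.161 N/mm = 26161 N/m
Wire length L = πDN_a = π·106.0·6 = 1998.1 mm
m = ρ·(πd²/4)·L = 7850 × 105.68×10⁻⁶ m² × 1.9981 m = 1.6576 kg
f_n = ½√(k/m) = 0.5·√(26161/1.6576) = 0.5·√(15782) = 62.814 Hz

62.8 Hz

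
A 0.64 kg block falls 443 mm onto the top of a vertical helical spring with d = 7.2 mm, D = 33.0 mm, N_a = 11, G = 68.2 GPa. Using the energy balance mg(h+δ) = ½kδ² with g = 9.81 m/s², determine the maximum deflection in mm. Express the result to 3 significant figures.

9.91 mm

k = Gd⁴/(8D³N_a) = (68.2×10³)(7.2⁴)/(8·33.0³·11) = 57.955 N/mm
W = mg = 0.64 × 9.81 = 6.2784 N
½kδ² − Wδ − Wh = 0 → δ = (W + √(W² + 2kWh))/k
δ = (6.2784 + √(39.418 + 322383))/57.955 = (6.2784 + 567.82)/57.955 = 9.906 mm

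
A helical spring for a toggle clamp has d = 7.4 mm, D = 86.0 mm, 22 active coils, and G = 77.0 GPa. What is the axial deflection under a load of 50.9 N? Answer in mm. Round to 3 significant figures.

24.7 mm

k = Gd⁴/(8D³N_a) = (77.0×10³)(7.4⁴)/(8·86.0³·22) = 2.0626 N/mm
δ = F/k = 50.9 / 2.0626 = 24.678 mm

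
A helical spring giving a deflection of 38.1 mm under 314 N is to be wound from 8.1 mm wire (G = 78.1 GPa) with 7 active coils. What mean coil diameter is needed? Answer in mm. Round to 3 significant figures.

Required rate k = F/δ = 314/38.1 = 8.2415 N/mm
D = (Gd⁴/(8N_a·k))^(1/3) = (78.1×10³·8.1⁴/(8·7·8.2415))^(1/3)
  = (728448)^(1/3) = 89.9773 mm

90.0 mm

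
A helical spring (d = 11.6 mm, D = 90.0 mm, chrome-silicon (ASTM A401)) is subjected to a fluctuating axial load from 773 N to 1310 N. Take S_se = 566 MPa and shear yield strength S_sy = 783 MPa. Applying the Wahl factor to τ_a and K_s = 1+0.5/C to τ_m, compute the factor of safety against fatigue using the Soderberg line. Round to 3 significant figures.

C = D/d = 90.0/11.6 = 7.7586; K_W = (4C−1)/(4C−4)+0.615/C = 1.1902; K_s = 1+0.5/C = 1.0644
F_a = (F_max−F_min)/2 = 268.5 N; F_m = (F_max+F_min)/2 = 1041.5 N
τ_a = K_W·8F_aD/(πd³) = 1.1902 × 39.423 = 46.923 MPa
τ_m = K_s·8F_mD/(πd³) = 1.0644 × 152.92 = 162.78 MPa
Soderberg: 1/n_f = τ_a/S_se + τ_m/S_sy = 46.923/566 + 162.78/783 = 0.08290 + 0.20789 = 0.29079
n_f = 1/0.29079 = 3.439

3.44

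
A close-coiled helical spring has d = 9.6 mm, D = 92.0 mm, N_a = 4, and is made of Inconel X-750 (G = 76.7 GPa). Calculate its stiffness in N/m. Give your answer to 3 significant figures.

k = Gd⁴/(8D³N_a) = (76.7×10³ × 9.6⁴) / (8 × 92.0³ × 4)
  = 6.51449e+08 / 2.4918e+07 = 26.144 N/mm = 26144 N/m

26100 N/m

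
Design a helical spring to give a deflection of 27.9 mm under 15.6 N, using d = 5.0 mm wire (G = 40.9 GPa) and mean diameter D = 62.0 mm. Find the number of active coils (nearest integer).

Required rate k = F/δ = 15.6/27.9 = 0.55914 N/mm
N_a = Gd⁴/(8D³k) = (40.9×10³ × 5.0⁴)/(8 × 62.0³ × 0.55914)
    = 2.55625e+07 / 1.06607e+06 = 23.98 → 24 coils

24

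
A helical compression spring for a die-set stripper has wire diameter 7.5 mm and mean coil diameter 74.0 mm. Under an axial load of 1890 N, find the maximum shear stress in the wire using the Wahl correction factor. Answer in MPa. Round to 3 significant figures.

Spring index C = D/d = 74.0/7.5 = 9.8667
K_W = (4C−1)/(4C−4) + 0.615/C = 38.467/35.467 + 0.0623 = 1.1469
τ₀ = 8FD/(πd³) = 8·1890·74.0/(π·7.5³) = 1.11888e+06/1325.4 = 844.21 MPa
τ_max = K·τ₀ = 1.1469 × 844.21 = 968.24 MPa

968 MPa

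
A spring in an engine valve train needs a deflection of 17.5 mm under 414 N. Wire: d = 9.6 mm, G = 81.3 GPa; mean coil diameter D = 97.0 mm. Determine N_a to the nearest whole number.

4

Required rate k = F/δ = 414/17.5 = 23.657 N/mm
N_a = Gd⁴/(8D³k) = (81.3×10³ × 9.6⁴)/(8 × 97.0³ × 23.657)
    = 6.90519e+08 / 1.7273e+08 = 3.998 → 4 coils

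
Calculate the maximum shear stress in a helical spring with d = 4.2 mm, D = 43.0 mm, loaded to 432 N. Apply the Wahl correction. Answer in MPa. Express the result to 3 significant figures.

729 MPa

Spring index C = D/d = 43.0/4.2 = 10.2381
K_W = (4C−1)/(4C−4) + 0.615/C = 39.952/36.952 + 0.0601 = 1.1413
τ₀ = 8FD/(πd³) = 8·432·43.0/(π·4.2³) = 148608/232.75 = 638.48 MPa
τ_max = K·τ₀ = 1.1413 × 638.48 = 728.66 MPa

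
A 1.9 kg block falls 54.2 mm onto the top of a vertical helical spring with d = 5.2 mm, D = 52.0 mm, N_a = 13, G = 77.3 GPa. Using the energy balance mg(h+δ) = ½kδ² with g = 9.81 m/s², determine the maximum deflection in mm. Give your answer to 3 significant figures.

28.2 mm

k = Gd⁴/(8D³N_a) = (77.3×10³)(5.2⁴)/(8·52.0³·13) = 3.865 N/mm
W = mg = 1.9 × 9.81 = 18.639 N
½kδ² − Wδ − Wh = 0 → δ = (W + √(W² + 2kWh))/k
δ = (18.639 + √(347.41 + 7809.11))/3.865 = (18.639 + 90.313)/3.865 = 28.19 mm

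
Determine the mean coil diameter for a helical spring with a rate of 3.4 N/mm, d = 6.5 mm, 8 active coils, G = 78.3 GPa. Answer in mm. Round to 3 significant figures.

D = (Gd⁴/(8N_a·k))^(1/3) = (78.3×10³·6.5⁴/(8·8·3.4))^(1/3)
  = (642327)^(1/3) = 86.2817 mm

86.3 mm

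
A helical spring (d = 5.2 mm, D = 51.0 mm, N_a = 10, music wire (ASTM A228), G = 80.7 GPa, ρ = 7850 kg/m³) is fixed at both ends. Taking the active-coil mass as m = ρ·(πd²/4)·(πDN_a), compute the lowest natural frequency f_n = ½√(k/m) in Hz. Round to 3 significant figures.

72.1 Hz

k = Gd⁴/(8D³N_a) = (80.7×10³)(5.2⁴)/(8·51.0³·10) = 5.5601 N/mm = 5560.1 N/m
Wire length L = πDN_a = π·51.0·10 = 1602.2 mm
m = ρ·(πd²/4)·L = 7850 × 21.237×10⁻⁶ m² × 1.6022 m = 0.26711 kg
f_n = ½√(k/m) = 0.5·√(5560.1/0.26711) = 0.5·√(20816) = 72.139 Hz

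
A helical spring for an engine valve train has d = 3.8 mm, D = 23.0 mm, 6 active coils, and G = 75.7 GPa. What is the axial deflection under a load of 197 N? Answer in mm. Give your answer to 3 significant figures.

k = Gd⁴/(8D³N_a) = (75.7×10³)(3.8⁴)/(8·23.0³·6) = 27.027 N/mm
δ = F/k = 197 / 27.027 = 7.2889 mm

7.29 mm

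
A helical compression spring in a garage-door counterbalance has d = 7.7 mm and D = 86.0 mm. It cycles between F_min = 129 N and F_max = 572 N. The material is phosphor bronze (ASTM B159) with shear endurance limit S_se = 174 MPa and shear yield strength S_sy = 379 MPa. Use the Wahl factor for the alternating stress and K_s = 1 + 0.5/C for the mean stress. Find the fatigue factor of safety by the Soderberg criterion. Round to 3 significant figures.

0.867

C = D/d = 86.0/7.7 = 11.1688; K_W = (4C−1)/(4C−4)+0.615/C = 1.1288; K_s = 1+0.5/C = 1.0448
F_a = (F_max−F_min)/2 = 221.5 N; F_m = (F_max+F_min)/2 = 350.5 N
τ_a = K_W·8F_aD/(πd³) = 1.1288 × 106.25 = 119.94 MPa
τ_m = K_s·8F_mD/(πd³) = 1.0448 × 168.13 = 175.66 MPa
Soderberg: 1/n_f = τ_a/S_se + τ_m/S_sy = 119.94/174 + 175.66/379 = 0.68931 + 0.46348 = 1.1528
n_f = 1/1.1528 = 0.8675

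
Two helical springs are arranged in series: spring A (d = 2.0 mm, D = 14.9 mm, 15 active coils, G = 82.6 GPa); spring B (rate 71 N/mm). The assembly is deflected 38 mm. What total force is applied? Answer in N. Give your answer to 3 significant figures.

121 N

k_A = Gd⁴/(8D³N_a) = (82.6×10³)(2.0⁴)/(8·14.9³·15) = 3.3294 N/mm
Series: 1/k_eq = 1/3.3294 + 1/71 = 0.31444; k_eq = 3.1802 N/mm
F = k_eq·δ = 3.1802·38 = 120.85 N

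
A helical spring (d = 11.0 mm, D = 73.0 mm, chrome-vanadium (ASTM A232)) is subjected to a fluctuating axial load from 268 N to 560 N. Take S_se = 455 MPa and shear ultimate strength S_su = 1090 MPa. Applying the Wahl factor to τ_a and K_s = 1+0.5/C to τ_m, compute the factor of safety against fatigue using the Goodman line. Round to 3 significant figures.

C = D/d = 73.0/11.0 = 6.6364; K_W = (4C−1)/(4C−4)+0.615/C = 1.2257; K_s = 1+0.5/C = 1.0753
F_a = (F_max−F_min)/2 = 146 N; F_m = (F_max+F_min)/2 = 414 N
τ_a = K_W·8F_aD/(πd³) = 1.2257 × 20.391 = 24.994 MPa
τ_m = K_s·8F_mD/(πd³) = 1.0753 × 57.821 = 62.177 MPa
Goodman: 1/n_f = τ_a/S_se + τ_m/S_su = 24.994/455 + 62.177/1090 = 0.05493 + 0.05704 = 0.11198
n_f = 1/0.11198 = 8.931

8.93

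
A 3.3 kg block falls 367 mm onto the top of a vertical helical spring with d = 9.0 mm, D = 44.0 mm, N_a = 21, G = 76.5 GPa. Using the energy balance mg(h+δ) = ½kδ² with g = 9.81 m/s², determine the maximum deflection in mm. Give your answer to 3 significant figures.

k = Gd⁴/(8D³N_a) = (76.5×10³)(9.0⁴)/(8·44.0³·21) = 35.072 N/mm
W = mg = 3.3 × 9.81 = 32.373 N
½kδ² − Wδ − Wh = 0 → δ = (W + √(W² + 2kWh))/k
δ = (32.373 + √(1048 + 833380))/35.072 = (32.373 + 913.47)/35.072 = 26.968 mm

27.0 mm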